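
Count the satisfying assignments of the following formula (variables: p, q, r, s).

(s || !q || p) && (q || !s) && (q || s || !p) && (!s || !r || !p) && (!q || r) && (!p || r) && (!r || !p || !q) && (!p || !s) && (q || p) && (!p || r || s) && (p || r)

There are 2^4 = 16 truth assignments over (p, q, r, s).
Check each against the 11 clauses (columns in the order p, q, r, s):
  F F F F  ✗ fails (q || p)
  F F F T  ✗ fails (q || !s)
  F F T F  ✗ fails (q || p)
  F F T T  ✗ fails (q || !s)
  F T F F  ✗ fails (s || !q || p)
  F T F T  ✗ fails (!q || r)
  F T T F  ✗ fails (s || !q || p)
  F T T T  ✓ satisfies all
  T F F F  ✗ fails (q || s || !p)
  T F F T  ✗ fails (q || !s)
  T F T F  ✗ fails (q || s || !p)
  T F T T  ✗ fails (q || !s)
  T T F F  ✗ fails (!q || r)
  T T F T  ✗ fails (!q || r)
  T T T F  ✗ fails (!r || !p || !q)
  T T T T  ✗ fails (!s || !r || !p)
1 of the 16 rows is a model.

1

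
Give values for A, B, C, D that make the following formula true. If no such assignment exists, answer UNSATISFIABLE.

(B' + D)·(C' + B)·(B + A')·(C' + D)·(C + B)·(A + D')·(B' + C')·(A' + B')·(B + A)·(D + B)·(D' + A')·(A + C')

Try B = 0.
(C') alone gives C = 0.
Now (C) is unsatisfied and unit — conflict.
That branch fails; take B = 1 instead.
(D) alone gives D = 1.
(A) alone gives A = 1.
Now (A') is unsatisfied and unit — conflict.
Either choice for B ends in contradiction.

UNSATISFIABLE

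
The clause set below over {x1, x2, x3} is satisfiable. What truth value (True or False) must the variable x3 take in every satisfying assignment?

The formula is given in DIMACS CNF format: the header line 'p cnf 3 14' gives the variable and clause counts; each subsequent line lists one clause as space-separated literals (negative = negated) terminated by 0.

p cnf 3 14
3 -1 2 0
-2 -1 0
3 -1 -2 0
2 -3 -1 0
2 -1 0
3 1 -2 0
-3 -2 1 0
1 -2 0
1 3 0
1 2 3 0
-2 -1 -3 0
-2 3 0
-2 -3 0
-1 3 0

True

Suppose x3 = False.
Unit clause (x1) forces x1 = True.
That conflicts with the unit clause (¬x1).
So every satisfying assignment has x3 = True.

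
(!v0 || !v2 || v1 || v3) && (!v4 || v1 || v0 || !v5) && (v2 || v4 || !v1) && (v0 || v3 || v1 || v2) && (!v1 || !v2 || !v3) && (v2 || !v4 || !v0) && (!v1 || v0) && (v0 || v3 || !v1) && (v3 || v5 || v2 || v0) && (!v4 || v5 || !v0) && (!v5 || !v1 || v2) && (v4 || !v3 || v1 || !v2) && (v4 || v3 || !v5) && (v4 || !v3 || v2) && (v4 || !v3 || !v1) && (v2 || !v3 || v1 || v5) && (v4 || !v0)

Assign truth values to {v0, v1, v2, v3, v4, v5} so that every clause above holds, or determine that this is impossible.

v0 ↦ true,  v1 ↦ true,  v2 ↦ true,  v3 ↦ false,  v4 ↦ true,  v5 ↦ true

Suppose v1 = true.
(v0) alone gives v0 = true.
(v4) alone gives v4 = true.
(v2) alone gives v2 = true.
(!v3) alone gives v3 = false.
(v5) alone gives v5 = true.
All clauses are satisfied.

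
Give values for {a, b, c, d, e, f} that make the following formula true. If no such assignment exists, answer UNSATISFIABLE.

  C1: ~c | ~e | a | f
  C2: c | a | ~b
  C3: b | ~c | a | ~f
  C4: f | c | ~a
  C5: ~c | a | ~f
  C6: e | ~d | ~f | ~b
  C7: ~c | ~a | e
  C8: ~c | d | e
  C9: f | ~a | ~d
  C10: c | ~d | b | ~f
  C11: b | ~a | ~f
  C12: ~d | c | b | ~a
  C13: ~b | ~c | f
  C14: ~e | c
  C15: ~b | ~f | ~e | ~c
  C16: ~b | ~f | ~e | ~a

Suppose e = 0.
Suppose c = 0.
Suppose a = 0.
(~b) alone gives b = 0.
Suppose d = 0.
Every clause is now satisfied; f is unconstrained.

a=0, b=0, c=0, d=0, e=0, f=0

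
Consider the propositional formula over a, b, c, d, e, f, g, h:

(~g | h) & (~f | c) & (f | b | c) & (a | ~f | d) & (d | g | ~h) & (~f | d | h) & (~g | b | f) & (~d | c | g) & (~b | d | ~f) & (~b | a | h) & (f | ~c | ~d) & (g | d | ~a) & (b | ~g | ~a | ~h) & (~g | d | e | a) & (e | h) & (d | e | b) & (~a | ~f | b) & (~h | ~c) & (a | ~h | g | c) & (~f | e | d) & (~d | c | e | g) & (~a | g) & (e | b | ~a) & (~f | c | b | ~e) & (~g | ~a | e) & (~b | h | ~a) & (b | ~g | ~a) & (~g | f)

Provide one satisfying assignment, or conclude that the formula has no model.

a: 0, b: 0, c: 1, d: 1, e: 1, f: 1, g: 0, h: 0

Suppose g = 0.
(~a) alone gives a = 0.
Suppose f = 1.
(c) alone gives c = 1.
(d) alone gives d = 1.
(~h) alone gives h = 0.
(~b) alone gives b = 0.
(e) alone gives e = 1.
Every clause now holds.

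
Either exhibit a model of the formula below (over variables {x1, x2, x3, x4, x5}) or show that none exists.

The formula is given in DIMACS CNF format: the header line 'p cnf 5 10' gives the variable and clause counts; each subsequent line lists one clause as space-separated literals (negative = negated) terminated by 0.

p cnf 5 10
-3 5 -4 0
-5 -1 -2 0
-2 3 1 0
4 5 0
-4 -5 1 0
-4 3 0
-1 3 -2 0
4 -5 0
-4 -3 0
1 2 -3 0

Try x4 = True.
The clause (x3) is unit, so x3 = True.
Now (¬x3) is unsatisfied and unit — conflict.
So x4 must be the other value — set x4 = False.
The clause (x5) is unit, so x5 = True.
Now (¬x5) is unsatisfied and unit — conflict.
Both values of x4 lead to a conflict.

UNSATISFIABLE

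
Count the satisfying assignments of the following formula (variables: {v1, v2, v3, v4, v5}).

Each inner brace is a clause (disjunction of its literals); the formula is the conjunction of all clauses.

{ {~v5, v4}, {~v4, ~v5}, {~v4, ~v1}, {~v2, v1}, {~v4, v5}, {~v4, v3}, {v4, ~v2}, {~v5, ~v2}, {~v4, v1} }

There are 2^5 = 32 truth assignments over (v1, v2, v3, v4, v5).
Split on v5. With v5 = 1, the clauses containing v5 are satisfied and ~v5 drops from the rest; 0 of the 2^4 = 16 assignments to the other variables satisfy what remains.
With v5 = 0, by the same count on the reduced clause set, 4 assignments work.
(One model: v1=F, v2=F, v3=F, v4=F, v5=F.)
Total: 0 + 4 = 4.

4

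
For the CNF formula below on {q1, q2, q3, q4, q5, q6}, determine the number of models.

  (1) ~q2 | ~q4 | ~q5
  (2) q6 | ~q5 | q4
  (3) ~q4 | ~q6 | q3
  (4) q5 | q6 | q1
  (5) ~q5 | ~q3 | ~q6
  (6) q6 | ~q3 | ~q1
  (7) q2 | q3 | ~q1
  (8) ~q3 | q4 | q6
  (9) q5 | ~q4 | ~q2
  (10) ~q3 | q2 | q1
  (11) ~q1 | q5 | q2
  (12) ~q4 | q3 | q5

There are 2^6 = 64 truth assignments over (q1, q2, q3, q4, q5, q6).
Split on q2. With q2 = 1, the clauses containing q2 are satisfied and ~q2 drops from the rest; 7 of the 2^5 = 32 assignments to the other variables satisfy what remains.
With q2 = 0, by the same count on the reduced clause set, 3 assignments work.
Total: 7 + 3 = 10.

10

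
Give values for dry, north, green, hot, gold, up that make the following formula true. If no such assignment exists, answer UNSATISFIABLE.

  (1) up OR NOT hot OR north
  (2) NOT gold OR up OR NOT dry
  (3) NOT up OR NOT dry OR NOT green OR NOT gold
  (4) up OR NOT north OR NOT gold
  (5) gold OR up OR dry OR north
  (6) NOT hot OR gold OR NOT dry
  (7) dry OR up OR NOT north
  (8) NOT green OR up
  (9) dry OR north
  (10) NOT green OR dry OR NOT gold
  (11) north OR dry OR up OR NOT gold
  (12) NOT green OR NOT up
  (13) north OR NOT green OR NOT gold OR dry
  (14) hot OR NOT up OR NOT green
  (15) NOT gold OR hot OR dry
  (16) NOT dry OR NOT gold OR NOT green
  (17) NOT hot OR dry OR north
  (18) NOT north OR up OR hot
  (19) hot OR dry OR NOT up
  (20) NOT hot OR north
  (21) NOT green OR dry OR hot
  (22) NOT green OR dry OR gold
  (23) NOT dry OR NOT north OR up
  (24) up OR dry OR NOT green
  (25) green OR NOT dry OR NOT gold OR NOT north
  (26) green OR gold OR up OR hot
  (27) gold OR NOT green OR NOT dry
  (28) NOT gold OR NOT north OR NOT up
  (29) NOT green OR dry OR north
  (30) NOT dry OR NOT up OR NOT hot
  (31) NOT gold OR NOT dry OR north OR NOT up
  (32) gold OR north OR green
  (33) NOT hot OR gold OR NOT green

Try green = false.
Try dry = false.
The clause (north) is unit, so north = true.
The clause (up) is unit, so up = true.
The clause (hot) is unit, so hot = true.
The clause (NOT gold) is unit, so gold = false.
This assignment satisfies each clause.

dry: false; north: true; green: false; hot: true; gold: false; up: true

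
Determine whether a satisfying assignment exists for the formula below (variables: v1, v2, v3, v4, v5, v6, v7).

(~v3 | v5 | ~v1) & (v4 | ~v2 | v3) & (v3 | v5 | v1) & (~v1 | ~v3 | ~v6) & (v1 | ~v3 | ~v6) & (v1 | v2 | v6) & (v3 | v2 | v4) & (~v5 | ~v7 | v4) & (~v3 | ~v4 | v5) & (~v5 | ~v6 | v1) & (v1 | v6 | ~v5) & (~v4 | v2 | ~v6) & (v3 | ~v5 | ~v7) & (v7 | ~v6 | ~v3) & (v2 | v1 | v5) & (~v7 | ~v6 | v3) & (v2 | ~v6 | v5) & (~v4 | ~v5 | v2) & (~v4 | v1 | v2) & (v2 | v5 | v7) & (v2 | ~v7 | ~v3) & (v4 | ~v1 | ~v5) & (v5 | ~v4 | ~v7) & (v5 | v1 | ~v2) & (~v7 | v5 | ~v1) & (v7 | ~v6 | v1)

Satisfiable

Suppose v3 = 0.
Suppose v4 = 1.
Suppose v5 = 1.
(~v7) alone gives v7 = 0.
(v2) alone gives v2 = 1.
Suppose v6 = 1.
(v1) alone gives v1 = 1.
Every clause now holds.
A satisfying assignment: v1=1, v2=1, v3=0, v4=1, v5=1, v6=1, v7=0.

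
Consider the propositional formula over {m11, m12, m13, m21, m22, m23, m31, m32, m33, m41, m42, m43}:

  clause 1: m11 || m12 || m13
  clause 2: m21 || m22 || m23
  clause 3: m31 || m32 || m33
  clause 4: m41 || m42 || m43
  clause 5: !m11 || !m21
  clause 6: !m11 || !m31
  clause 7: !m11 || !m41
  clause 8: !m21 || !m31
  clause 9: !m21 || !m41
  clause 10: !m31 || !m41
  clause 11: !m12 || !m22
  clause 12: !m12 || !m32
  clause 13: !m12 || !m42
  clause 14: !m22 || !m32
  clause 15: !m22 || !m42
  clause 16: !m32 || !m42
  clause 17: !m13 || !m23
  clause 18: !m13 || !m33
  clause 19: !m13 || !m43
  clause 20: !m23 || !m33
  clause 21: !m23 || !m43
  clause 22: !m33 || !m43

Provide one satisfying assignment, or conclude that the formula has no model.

UNSATISFIABLE

Branch on m11: set m11 = false.
Branch on m12: set m12 = true.
Unit clause (!m22) forces m22 = false.
Unit clause (!m32) forces m32 = false.
Unit clause (!m42) forces m42 = false.
Branch on m21: set m21 = true.
Unit clause (!m31) forces m31 = false.
Unit clause (m33) forces m33 = true.
Unit clause (!m41) forces m41 = false.
Unit clause (m43) forces m43 = true.
Now (!m43) is unsatisfied and unit — conflict.
Backtrack on m21: now try m21 = false.
Unit clause (m23) forces m23 = true.
Unit clause (!m13) forces m13 = false.
Unit clause (!m33) forces m33 = false.
Unit clause (m31) forces m31 = true.
Unit clause (!m41) forces m41 = false.
Unit clause (m43) forces m43 = true.
Now (!m43) is unsatisfied and unit — conflict.
Neither m21 = true nor m21 = false works.
Backtrack on m12: now try m12 = false.
Unit clause (m13) forces m13 = true.
Unit clause (!m23) forces m23 = false.
Unit clause (!m33) forces m33 = false.
Unit clause (!m43) forces m43 = false.
Branch on m21: set m21 = true.
Unit clause (!m31) forces m31 = false.
Unit clause (m32) forces m32 = true.
Unit clause (!m41) forces m41 = false.
Unit clause (m42) forces m42 = true.
Now (!m42) is unsatisfied and unit — conflict.
Backtrack on m21: now try m21 = false.
Unit clause (m22) forces m22 = true.
Unit clause (!m32) forces m32 = false.
Unit clause (m31) forces m31 = true.
Unit clause (!m41) forces m41 = false.
Unit clause (m42) forces m42 = true.
Now (!m42) is unsatisfied and unit — conflict.
Neither m21 = true nor m21 = false works.
Neither m12 = true nor m12 = false works.
Backtrack on m11: now try m11 = true.
Unit clause (!m21) forces m21 = false.
Unit clause (!m31) forces m31 = false.
Unit clause (!m41) forces m41 = false.
Branch on m22: set m22 = true.
Unit clause (!m12) forces m12 = false.
Unit clause (!m32) forces m32 = false.
Unit clause (m33) forces m33 = true.
Unit clause (!m42) forces m42 = false.
Unit clause (m43) forces m43 = true.
Now (!m43) is unsatisfied and unit — conflict.
Backtrack on m22: now try m22 = false.
Unit clause (m23) forces m23 = true.
Unit clause (!m13) forces m13 = false.
Unit clause (!m33) forces m33 = false.
Unit clause (m32) forces m32 = true.
Unit clause (!m12) forces m12 = false.
Unit clause (!m42) forces m42 = false.
Unit clause (m43) forces m43 = true.
Now (!m43) is unsatisfied and unit — conflict.
Neither m22 = true nor m22 = false works.
Neither m11 = true nor m11 = false works.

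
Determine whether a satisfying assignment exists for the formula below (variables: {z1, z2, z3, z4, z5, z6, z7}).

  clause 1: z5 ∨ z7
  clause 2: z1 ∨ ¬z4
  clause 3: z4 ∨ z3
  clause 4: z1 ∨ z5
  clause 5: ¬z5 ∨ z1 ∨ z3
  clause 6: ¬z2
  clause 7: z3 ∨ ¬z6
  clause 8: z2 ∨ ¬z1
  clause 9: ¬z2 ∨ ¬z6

Yes, satisfiable

(¬z2) alone gives z2 = False.
(¬z1) alone gives z1 = False.
(¬z4) alone gives z4 = False.
(z3) alone gives z3 = True.
(z5) alone gives z5 = True.
No clause remains; z6, z7 are free.
A satisfying assignment: z1 ↦ False; z2 ↦ False; z3 ↦ True; z4 ↦ False; z5 ↦ True; z6 ↦ True; z7 ↦ False.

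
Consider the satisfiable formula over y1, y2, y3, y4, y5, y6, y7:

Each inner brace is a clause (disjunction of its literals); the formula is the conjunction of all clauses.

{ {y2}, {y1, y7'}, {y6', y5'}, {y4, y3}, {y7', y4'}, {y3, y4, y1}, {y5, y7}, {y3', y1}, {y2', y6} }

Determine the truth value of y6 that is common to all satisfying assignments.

True

Suppose y6 = 0.
Unit clause (y2) forces y2 = 1.
But (y2') is also a unit clause — contradiction.
So every satisfying assignment has y6 = True.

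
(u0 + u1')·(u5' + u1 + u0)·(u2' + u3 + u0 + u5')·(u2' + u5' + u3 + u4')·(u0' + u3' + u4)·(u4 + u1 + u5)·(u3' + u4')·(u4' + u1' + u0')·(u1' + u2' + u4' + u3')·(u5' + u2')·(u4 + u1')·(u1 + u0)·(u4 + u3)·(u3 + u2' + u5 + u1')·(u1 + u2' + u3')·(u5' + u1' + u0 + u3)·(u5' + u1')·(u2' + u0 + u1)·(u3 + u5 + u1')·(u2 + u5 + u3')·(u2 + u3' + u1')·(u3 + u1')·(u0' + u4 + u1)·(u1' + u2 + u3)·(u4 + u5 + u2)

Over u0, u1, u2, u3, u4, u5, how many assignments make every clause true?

There are 2^6 = 64 truth assignments over (u0, u1, u2, u3, u4, u5).
Split on u1. With u1 = 1, the clauses containing u1 are satisfied and u1' drops from the rest; 0 of the 2^5 = 32 assignments to the other variables satisfy what remains.
With u1 = 0, by the same count on the reduced clause set, 3 assignments work.
Total: 0 + 3 = 3.

3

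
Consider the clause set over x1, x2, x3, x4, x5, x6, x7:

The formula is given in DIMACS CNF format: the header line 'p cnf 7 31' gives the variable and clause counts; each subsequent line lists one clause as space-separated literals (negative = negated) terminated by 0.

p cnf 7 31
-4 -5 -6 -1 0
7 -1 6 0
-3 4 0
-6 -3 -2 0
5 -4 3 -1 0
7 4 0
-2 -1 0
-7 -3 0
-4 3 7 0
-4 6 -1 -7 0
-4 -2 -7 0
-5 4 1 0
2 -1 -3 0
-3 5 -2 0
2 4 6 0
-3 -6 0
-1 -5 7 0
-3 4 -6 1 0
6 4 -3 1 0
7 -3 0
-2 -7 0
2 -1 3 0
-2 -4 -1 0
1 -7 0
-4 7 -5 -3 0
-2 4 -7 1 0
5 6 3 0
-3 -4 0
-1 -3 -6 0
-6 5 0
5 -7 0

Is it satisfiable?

Unsatisfiable

Case x3 = False:
Case x7 = True:
(¬x2) alone gives x2 = False.
(¬x1) alone gives x1 = False.
But (x1) is also a unit clause — contradiction.
Backtrack on x7: now try x7 = False.
(x4) alone gives x4 = True.
But (¬x4) is also a unit clause — contradiction.
Both values of x7 lead to a conflict.
Backtrack on x3: now try x3 = True.
(x4) alone gives x4 = True.
But (¬x4) is also a unit clause — contradiction.
Both values of x3 lead to a conflict.
No assignment satisfies every clause.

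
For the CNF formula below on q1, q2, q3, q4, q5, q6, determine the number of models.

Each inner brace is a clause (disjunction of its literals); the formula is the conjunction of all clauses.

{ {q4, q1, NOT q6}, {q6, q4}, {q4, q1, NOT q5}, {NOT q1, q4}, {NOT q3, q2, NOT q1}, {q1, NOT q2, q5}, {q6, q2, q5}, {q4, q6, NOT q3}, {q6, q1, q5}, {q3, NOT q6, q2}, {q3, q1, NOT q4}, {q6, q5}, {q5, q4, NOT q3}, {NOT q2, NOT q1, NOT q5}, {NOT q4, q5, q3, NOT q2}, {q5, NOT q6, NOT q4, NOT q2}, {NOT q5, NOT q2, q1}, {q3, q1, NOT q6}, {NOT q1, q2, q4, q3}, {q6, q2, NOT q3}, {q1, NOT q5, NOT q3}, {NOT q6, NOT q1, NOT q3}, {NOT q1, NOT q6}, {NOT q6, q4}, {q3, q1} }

2

There are 2^6 = 64 truth assignments over (q1, q2, q3, q4, q5, q6).
Split on q1. With q1 = true, the clauses containing q1 are satisfied and NOT q1 drops from the rest; 1 of the 2^5 = 32 assignments to the other variables satisfy what remains.
With q1 = false, by the same count on the reduced clause set, 1 assignment works.
(One model: q1=F, q2=F, q3=T, q4=T, q5=F, q6=T.)
Total: 1 + 1 = 2.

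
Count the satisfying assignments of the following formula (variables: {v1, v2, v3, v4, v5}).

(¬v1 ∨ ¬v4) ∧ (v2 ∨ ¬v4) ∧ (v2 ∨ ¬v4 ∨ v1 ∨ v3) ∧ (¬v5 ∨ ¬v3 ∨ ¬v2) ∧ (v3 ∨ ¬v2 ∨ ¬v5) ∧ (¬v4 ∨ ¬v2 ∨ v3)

13

There are 2^5 = 32 truth assignments over (v1, v2, v3, v4, v5).
Split on v1. With v1 = True, the clauses containing v1 are satisfied and ¬v1 drops from the rest; 6 of the 2^4 = 16 assignments to the other variables satisfy what remains.
With v1 = False, by the same count on the reduced clause set, 7 assignments work.
(One model: v1=F, v2=F, v3=F, v4=F, v5=F.)
Total: 6 + 7 = 13.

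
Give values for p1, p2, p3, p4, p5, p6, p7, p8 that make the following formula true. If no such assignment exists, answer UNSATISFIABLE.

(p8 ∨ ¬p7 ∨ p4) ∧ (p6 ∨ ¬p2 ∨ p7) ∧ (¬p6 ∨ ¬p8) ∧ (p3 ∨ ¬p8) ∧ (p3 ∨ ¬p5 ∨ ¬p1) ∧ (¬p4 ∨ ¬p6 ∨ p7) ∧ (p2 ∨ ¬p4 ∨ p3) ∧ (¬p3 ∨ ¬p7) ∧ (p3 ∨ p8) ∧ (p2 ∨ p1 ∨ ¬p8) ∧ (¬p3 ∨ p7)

Suppose p6 = False.
Suppose p2 = False.
Suppose p3 = True.
(¬p7) alone gives p7 = False.
But (p7) is also a unit clause — contradiction.
So p3 must be the other value — set p3 = False.
(¬p8) alone gives p8 = False.
But (p8) is also a unit clause — contradiction.
Both values of p3 lead to a conflict.
So p2 must be the other value — set p2 = True.
(p7) alone gives p7 = True.
(¬p3) alone gives p3 = False.
(¬p8) alone gives p8 = False.
But (p8) is also a unit clause — contradiction.
Both values of p2 lead to a conflict.
So p6 must be the other value — set p6 = True.
(¬p8) alone gives p8 = False.
(p3) alone gives p3 = True.
(¬p7) alone gives p7 = False.
But (p7) is also a unit clause — contradiction.
Both values of p6 lead to a conflict.

UNSATISFIABLE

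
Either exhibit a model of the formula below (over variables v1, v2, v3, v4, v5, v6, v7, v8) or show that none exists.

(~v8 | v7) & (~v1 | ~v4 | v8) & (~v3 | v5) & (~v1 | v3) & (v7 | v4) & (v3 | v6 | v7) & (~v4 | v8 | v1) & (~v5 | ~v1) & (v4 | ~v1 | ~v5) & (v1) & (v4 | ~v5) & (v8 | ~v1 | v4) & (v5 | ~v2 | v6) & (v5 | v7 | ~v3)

UNSATISFIABLE

The clause (v1) is unit, so v1 = 1.
The clause (v3) is unit, so v3 = 1.
The clause (v5) is unit, so v5 = 1.
That conflicts with the unit clause (~v5).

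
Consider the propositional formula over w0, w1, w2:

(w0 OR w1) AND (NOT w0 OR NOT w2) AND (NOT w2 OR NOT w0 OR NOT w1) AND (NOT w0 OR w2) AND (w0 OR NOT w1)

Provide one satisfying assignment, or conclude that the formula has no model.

Try w0 = true.
The clause (NOT w2) is unit, so w2 = false.
Now (w2) is unsatisfied and unit — conflict.
So w0 must be the other value — set w0 = false.
The clause (w1) is unit, so w1 = true.
Now (NOT w1) is unsatisfied and unit — conflict.
Both values of w0 lead to a conflict.

UNSATISFIABLE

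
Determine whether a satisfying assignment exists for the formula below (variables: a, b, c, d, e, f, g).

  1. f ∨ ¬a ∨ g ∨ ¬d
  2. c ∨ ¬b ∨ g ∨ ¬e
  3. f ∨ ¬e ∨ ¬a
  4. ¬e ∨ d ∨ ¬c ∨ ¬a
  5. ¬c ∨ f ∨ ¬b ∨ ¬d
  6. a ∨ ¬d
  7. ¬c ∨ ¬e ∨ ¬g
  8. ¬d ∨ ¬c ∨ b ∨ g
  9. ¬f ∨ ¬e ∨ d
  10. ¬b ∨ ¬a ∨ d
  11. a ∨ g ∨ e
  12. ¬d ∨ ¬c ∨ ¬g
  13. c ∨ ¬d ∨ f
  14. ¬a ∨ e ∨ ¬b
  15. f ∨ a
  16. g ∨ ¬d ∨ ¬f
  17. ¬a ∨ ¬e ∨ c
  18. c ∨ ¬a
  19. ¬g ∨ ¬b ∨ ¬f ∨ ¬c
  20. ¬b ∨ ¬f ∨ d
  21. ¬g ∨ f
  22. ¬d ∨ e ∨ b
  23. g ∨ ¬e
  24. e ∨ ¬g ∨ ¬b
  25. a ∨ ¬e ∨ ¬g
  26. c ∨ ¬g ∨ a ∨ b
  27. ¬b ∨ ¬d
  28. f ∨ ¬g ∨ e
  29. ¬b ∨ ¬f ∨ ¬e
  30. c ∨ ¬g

Yes, satisfiable

Branch on a: set a = True.
Unit clause (c) forces c = True.
Branch on f: set f = True.
Branch on e: set e = False.
Unit clause (¬b) forces b = False.
Unit clause (¬d) forces d = False.
Every clause is now satisfied; g is unconstrained.
A satisfying assignment: a ↦ True, b ↦ False, c ↦ True, d ↦ False, e ↦ False, f ↦ True, g ↦ True.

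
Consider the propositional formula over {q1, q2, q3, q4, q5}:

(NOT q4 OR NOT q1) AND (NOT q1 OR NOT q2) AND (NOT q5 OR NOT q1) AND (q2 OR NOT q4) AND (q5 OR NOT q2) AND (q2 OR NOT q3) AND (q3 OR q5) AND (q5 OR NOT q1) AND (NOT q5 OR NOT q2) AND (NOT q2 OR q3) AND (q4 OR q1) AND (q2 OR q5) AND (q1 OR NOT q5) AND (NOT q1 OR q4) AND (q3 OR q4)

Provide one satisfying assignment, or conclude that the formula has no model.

Suppose q4 = false.
The clause (q1) is unit, so q1 = true.
That conflicts with the unit clause (NOT q1).
So q4 must be the other value — set q4 = true.
The clause (NOT q1) is unit, so q1 = false.
The clause (q2) is unit, so q2 = true.
The clause (q5) is unit, so q5 = true.
That conflicts with the unit clause (NOT q5).
Both values of q4 lead to a conflict.

UNSATISFIABLE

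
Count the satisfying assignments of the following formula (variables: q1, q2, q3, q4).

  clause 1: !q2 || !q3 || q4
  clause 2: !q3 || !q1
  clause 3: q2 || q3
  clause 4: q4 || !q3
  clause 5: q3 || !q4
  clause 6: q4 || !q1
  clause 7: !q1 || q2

There are 2^4 = 16 truth assignments over (q1, q2, q3, q4).
Check each against the 7 clauses (columns in the order q1, q2, q3, q4):
  F F F F  ✗ fails (q2 || q3)
  F F F T  ✗ fails (q2 || q3)
  F F T F  ✗ fails (q4 || !q3)
  F F T T  ✓ satisfies all
  F T F F  ✓ satisfies all
  F T F T  ✗ fails (q3 || !q4)
  F T T F  ✗ fails (!q2 || !q3 || q4)
  F T T T  ✓ satisfies all
  T F F F  ✗ fails (q2 || q3)
  T F F T  ✗ fails (q2 || q3)
  T F T F  ✗ fails (!q3 || !q1)
  T F T T  ✗ fails (!q3 || !q1)
  T T F F  ✗ fails (q4 || !q1)
  T T F T  ✗ fails (q3 || !q4)
  T T T F  ✗ fails (!q2 || !q3 || q4)
  T T T T  ✗ fails (!q3 || !q1)
3 of the 16 rows are models.

3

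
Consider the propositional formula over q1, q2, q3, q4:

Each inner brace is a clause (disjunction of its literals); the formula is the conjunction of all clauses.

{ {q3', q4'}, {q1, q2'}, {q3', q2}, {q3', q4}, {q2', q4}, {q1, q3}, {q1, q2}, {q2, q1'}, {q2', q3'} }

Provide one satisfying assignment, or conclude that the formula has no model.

q1=1; q2=1; q3=0; q4=1

Suppose q3 = 0.
The clause (q1) is unit, so q1 = 1.
The clause (q2) is unit, so q2 = 1.
The clause (q4) is unit, so q4 = 1.
All clauses are satisfied.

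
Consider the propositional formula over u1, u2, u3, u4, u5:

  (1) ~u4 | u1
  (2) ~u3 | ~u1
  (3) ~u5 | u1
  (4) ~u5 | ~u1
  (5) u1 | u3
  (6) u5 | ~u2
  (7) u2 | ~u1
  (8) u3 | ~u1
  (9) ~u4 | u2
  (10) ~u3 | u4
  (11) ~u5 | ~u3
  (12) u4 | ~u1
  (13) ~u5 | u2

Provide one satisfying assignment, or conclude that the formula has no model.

UNSATISFIABLE

Branch on u4: set u4 = 0.
From the singleton clause (~u3), u3 = 0.
From the singleton clause (u1), u1 = 1.
That conflicts with the unit clause (~u1).
That branch fails; take u4 = 1 instead.
From the singleton clause (u1), u1 = 1.
From the singleton clause (~u3), u3 = 0.
That conflicts with the unit clause (u3).
Neither u4 = 1 nor u4 = 0 works.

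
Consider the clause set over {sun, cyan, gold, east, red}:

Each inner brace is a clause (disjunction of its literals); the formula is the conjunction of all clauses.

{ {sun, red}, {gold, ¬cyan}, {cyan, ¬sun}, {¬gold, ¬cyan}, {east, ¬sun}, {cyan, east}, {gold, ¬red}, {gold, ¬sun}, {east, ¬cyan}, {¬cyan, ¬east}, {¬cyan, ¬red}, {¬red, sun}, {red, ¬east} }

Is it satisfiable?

No, unsatisfiable

Suppose sun = True.
Unit clause (cyan) forces cyan = True.
Unit clause (gold) forces gold = True.
Now (¬gold) is unsatisfied and unit — conflict.
Backtrack on sun: now try sun = False.
Unit clause (red) forces red = True.
Now (¬red) is unsatisfied and unit — conflict.
Either choice for sun ends in contradiction.
No assignment satisfies every clause.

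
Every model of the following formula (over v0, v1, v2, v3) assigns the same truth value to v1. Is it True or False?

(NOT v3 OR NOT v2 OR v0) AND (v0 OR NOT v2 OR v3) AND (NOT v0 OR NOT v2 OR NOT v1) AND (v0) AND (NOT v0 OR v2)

False

Suppose v1 = true.
The clause (v0) is unit, so v0 = true.
The clause (NOT v2) is unit, so v2 = false.
But (v2) is also a unit clause — contradiction.
So every satisfying assignment has v1 = False.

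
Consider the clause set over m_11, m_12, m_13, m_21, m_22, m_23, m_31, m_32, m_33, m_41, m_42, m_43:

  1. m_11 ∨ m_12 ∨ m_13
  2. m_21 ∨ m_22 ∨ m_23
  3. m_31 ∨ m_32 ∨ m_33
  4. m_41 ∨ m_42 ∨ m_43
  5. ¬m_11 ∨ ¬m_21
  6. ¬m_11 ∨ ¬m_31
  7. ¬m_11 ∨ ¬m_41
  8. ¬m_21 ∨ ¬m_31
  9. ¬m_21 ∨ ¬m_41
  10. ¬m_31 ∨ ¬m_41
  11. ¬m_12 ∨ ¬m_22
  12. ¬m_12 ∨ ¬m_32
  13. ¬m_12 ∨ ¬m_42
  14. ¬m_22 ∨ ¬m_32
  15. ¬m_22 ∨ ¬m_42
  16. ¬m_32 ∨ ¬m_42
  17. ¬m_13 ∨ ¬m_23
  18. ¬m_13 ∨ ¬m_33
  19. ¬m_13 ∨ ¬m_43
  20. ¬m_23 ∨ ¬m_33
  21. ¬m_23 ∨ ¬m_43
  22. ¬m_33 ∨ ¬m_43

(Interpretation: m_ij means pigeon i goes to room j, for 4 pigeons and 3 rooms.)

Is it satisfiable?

Suppose m_11 = False.
Suppose m_12 = True.
(¬m_22) alone gives m_22 = False.
(¬m_32) alone gives m_32 = False.
(¬m_42) alone gives m_42 = False.
Suppose m_21 = True.
(¬m_31) alone gives m_31 = False.
(m_33) alone gives m_33 = True.
(¬m_41) alone gives m_41 = False.
(m_43) alone gives m_43 = True.
Now (¬m_43) is unsatisfied and unit — conflict.
So m_21 must be the other value — set m_21 = False.
(m_23) alone gives m_23 = True.
(¬m_13) alone gives m_13 = False.
(¬m_33) alone gives m_33 = False.
(m_31) alone gives m_31 = True.
(¬m_41) alone gives m_41 = False.
(m_43) alone gives m_43 = True.
Now (¬m_43) is unsatisfied and unit — conflict.
Neither m_21 = True nor m_21 = False works.
So m_12 must be the other value — set m_12 = False.
(m_13) alone gives m_13 = True.
(¬m_23) alone gives m_23 = False.
(¬m_33) alone gives m_33 = False.
(¬m_43) alone gives m_43 = False.
Suppose m_21 = True.
(¬m_31) alone gives m_31 = False.
(m_32) alone gives m_32 = True.
(¬m_41) alone gives m_41 = False.
(m_42) alone gives m_42 = True.
Now (¬m_42) is unsatisfied and unit — conflict.
So m_21 must be the other value — set m_21 = False.
(m_22) alone gives m_22 = True.
(¬m_32) alone gives m_32 = False.
(m_31) alone gives m_31 = True.
(¬m_41) alone gives m_41 = False.
(m_42) alone gives m_42 = True.
Now (¬m_42) is unsatisfied and unit — conflict.
Neither m_21 = True nor m_21 = False works.
Neither m_12 = True nor m_12 = False works.
So m_11 must be the other value — set m_11 = True.
(¬m_21) alone gives m_21 = False.
(¬m_31) alone gives m_31 = False.
(¬m_41) alone gives m_41 = False.
Suppose m_22 = True.
(¬m_12) alone gives m_12 = False.
(¬m_32) alone gives m_32 = False.
(m_33) alone gives m_33 = True.
(¬m_42) alone gives m_42 = False.
(m_43) alone gives m_43 = True.
Now (¬m_43) is unsatisfied and unit — conflict.
So m_22 must be the other value — set m_22 = False.
(m_23) alone gives m_23 = True.
(¬m_13) alone gives m_13 = False.
(¬m_33) alone gives m_33 = False.
(m_32) alone gives m_32 = True.
(¬m_12) alone gives m_12 = False.
(¬m_42) alone gives m_42 = False.
(m_43) alone gives m_43 = True.
Now (¬m_43) is unsatisfied and unit — conflict.
Neither m_22 = True nor m_22 = False works.
Neither m_11 = True nor m_11 = False works.
No assignment satisfies every clause.

No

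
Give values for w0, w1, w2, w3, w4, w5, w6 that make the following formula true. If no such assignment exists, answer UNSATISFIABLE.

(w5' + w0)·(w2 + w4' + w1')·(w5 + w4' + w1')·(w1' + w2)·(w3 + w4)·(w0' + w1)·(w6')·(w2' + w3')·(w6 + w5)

The clause (w6') is unit, so w6 = 0.
The clause (w5) is unit, so w5 = 1.
The clause (w0) is unit, so w0 = 1.
The clause (w1) is unit, so w1 = 1.
The clause (w2) is unit, so w2 = 1.
The clause (w3') is unit, so w3 = 0.
The clause (w4) is unit, so w4 = 1.
This assignment satisfies each clause.

w0: 1,  w1: 1,  w2: 1,  w3: 0,  w4: 1,  w5: 1,  w6: 0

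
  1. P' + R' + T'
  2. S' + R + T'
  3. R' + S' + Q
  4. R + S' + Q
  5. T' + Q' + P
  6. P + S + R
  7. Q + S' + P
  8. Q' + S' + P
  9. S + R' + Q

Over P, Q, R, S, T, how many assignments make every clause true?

There are 2^5 = 32 truth assignments over (P, Q, R, S, T).
Split on P. With P = 1, the clauses containing P are satisfied and P' drops from the rest; 7 of the 2^4 = 16 assignments to the other variables satisfy what remains.
With P = 0, by the same count on the reduced clause set, 1 assignment works.
(One model: P=F, Q=T, R=T, S=F, T=F.)
Total: 7 + 1 = 8.

8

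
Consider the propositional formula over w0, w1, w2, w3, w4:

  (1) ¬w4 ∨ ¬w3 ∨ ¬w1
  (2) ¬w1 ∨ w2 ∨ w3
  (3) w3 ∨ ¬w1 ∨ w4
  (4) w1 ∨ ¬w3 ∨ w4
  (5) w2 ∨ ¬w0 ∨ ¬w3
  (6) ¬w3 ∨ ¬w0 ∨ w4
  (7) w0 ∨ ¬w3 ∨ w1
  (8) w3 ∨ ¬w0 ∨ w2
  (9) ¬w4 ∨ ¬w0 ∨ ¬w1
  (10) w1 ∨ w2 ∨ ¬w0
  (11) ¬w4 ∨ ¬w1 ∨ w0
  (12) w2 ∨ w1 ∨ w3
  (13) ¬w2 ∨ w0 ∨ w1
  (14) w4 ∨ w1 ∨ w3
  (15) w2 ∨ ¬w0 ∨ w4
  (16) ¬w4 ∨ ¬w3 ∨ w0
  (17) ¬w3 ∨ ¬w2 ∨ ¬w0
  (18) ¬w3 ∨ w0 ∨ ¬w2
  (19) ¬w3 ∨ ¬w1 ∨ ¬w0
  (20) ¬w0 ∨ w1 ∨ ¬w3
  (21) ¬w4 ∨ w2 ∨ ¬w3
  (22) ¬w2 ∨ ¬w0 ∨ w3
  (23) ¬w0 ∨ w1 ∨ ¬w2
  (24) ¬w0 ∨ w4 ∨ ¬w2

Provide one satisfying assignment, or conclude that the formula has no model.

Case w4 = False:
Case w3 = True:
(w1) alone gives w1 = True.
(¬w0) alone gives w0 = False.
(¬w2) alone gives w2 = False.
This assignment satisfies each clause.

w0=False, w1=True, w2=False, w3=True, w4=False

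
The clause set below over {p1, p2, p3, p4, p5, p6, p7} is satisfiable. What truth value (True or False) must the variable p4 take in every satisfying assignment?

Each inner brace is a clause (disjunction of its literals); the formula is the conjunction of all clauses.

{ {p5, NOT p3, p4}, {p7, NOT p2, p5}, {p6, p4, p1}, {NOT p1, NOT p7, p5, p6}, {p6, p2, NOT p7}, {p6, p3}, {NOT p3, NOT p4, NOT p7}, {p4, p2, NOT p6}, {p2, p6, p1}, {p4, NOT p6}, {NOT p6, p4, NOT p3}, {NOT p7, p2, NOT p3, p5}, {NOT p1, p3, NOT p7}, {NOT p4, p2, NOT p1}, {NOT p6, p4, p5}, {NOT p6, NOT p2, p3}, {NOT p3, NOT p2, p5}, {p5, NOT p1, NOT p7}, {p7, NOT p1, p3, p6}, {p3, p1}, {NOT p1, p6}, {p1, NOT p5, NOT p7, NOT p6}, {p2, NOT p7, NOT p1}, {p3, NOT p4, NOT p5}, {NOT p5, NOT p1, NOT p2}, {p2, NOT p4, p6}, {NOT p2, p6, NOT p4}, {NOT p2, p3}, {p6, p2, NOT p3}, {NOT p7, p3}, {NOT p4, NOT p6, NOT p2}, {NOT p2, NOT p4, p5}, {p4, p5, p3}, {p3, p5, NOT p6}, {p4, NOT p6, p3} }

Suppose p4 = false.
Unit clause (NOT p6) forces p6 = false.
Unit clause (p1) forces p1 = true.
That conflicts with the unit clause (NOT p1).
So every satisfying assignment has p4 = True.

True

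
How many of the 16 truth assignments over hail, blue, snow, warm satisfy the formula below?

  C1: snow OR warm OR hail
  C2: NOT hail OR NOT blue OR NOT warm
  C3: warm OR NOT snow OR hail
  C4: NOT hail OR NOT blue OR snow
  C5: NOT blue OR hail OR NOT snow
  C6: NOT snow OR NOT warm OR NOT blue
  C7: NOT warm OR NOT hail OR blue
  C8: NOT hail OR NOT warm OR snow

6

There are 2^4 = 16 truth assignments over (hail, blue, snow, warm).
Check each against the 8 clauses (columns in the order hail, blue, snow, warm):
  F F F F  ✗ fails (snow OR warm OR hail)
  F F F T  ✓ satisfies all
  F F T F  ✗ fails (warm OR NOT snow OR hail)
  F F T T  ✓ satisfies all
  F T F F  ✗ fails (snow OR warm OR hail)
  F T F T  ✓ satisfies all
  F T T F  ✗ fails (warm OR NOT snow OR hail)
  F T T T  ✗ fails (NOT blue OR hail OR NOT snow)
  T F F F  ✓ satisfies all
  T F F T  ✗ fails (NOT warm OR NOT hail OR blue)
  T F T F  ✓ satisfies all
  T F T T  ✗ fails (NOT warm OR NOT hail OR blue)
  T T F F  ✗ fails (NOT hail OR NOT blue OR snow)
  T T F T  ✗ fails (NOT hail OR NOT blue OR NOT warm)
  T T T F  ✓ satisfies all
  T T T T  ✗ fails (NOT hail OR NOT blue OR NOT warm)
6 of the 16 rows are models.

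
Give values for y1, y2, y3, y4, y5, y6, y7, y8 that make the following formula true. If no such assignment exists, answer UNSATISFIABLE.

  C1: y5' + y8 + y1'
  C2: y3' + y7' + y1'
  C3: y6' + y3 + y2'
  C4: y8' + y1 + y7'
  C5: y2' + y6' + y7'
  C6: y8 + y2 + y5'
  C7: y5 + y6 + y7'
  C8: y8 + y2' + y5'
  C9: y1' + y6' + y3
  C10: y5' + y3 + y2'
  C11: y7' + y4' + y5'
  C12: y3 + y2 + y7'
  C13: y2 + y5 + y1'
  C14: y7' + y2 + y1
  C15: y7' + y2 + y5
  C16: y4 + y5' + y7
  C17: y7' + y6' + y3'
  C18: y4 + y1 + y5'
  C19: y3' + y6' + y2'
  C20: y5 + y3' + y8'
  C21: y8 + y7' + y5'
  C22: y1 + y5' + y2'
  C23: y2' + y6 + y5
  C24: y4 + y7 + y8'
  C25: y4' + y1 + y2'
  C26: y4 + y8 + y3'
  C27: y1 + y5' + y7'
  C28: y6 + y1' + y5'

y1=0,  y2=0,  y3=0,  y4=1,  y5=1,  y6=1,  y7=0,  y8=1

Try y5 = 1.
Try y8 = 1.
Try y1 = 0.
Unit clause (y7') forces y7 = 0.
Unit clause (y4) forces y4 = 1.
Unit clause (y2') forces y2 = 0.
No clause remains; y3, y6 are free.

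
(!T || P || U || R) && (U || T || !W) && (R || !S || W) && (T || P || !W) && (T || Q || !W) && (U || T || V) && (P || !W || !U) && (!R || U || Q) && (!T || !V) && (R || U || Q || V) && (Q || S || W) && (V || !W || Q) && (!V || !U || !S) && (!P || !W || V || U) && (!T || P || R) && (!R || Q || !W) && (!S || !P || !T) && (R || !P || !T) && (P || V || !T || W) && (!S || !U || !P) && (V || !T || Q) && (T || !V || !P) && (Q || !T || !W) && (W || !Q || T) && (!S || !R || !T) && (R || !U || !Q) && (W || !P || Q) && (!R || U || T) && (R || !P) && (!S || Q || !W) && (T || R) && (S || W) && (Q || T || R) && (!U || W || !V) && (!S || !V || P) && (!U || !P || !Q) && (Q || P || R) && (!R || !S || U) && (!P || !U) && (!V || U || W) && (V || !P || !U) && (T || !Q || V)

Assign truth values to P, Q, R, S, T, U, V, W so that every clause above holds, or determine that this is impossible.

P: false, Q: false, R: true, S: true, T: false, U: true, V: false, W: false

Case T = false:
Unit clause (R) forces R = true.
Unit clause (U) forces U = true.
Unit clause (!P) forces P = false.
Unit clause (!W) forces W = false.
Unit clause (!Q) forces Q = false.
Unit clause (S) forces S = true.
Unit clause (!V) forces V = false.
All clauses are satisfied.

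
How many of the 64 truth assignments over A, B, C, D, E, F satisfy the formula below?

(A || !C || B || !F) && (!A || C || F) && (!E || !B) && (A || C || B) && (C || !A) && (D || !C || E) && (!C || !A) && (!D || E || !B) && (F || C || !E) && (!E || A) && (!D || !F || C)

There are 2^6 = 64 truth assignments over (A, B, C, D, E, F).
Split on B. With B = true, the clauses containing B are satisfied and !B drops from the rest; 2 of the 2^5 = 32 assignments to the other variables satisfy what remains.
With B = false, by the same count on the reduced clause set, 1 assignment works.
(One model: A=F, B=F, C=T, D=T, E=F, F=F.)
Total: 2 + 1 = 3.

3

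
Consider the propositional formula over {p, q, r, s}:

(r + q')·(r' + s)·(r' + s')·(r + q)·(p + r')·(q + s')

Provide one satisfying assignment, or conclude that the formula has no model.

UNSATISFIABLE

Case r = 1:
Unit clause (s) forces s = 1.
That conflicts with the unit clause (s').
Undo r and try r = 0.
Unit clause (q') forces q = 0.
That conflicts with the unit clause (q).
Neither r = 1 nor r = 0 works.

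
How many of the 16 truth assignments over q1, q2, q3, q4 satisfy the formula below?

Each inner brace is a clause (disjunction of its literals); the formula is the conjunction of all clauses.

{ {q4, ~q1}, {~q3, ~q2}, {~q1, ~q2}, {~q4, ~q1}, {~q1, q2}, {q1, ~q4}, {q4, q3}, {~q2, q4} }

1

There are 2^4 = 16 truth assignments over (q1, q2, q3, q4).
Check each against the 8 clauses (columns in the order q1, q2, q3, q4):
  F F F F  ✗ fails (q4 | q3)
  F F F T  ✗ fails (q1 | ~q4)
  F F T F  ✓ satisfies all
  F F T T  ✗ fails (q1 | ~q4)
  F T F F  ✗ fails (q4 | q3)
  F T F T  ✗ fails (q1 | ~q4)
  F T T F  ✗ fails (~q3 | ~q2)
  F T T T  ✗ fails (~q3 | ~q2)
  T F F F  ✗ fails (q4 | ~q1)
  T F F T  ✗ fails (~q4 | ~q1)
  T F T F  ✗ fails (q4 | ~q1)
  T F T T  ✗ fails (~q4 | ~q1)
  T T F F  ✗ fails (q4 | ~q1)
  T T F T  ✗ fails (~q1 | ~q2)
  T T T F  ✗ fails (q4 | ~q1)
  T T T T  ✗ fails (~q3 | ~q2)
1 of the 16 rows is a model.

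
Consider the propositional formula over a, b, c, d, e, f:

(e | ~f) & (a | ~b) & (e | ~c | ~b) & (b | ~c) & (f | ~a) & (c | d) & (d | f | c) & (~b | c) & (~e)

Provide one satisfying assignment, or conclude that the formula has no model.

a: 0; b: 0; c: 0; d: 1; e: 0; f: 0

From the singleton clause (~e), e = 0.
From the singleton clause (~f), f = 0.
From the singleton clause (~a), a = 0.
From the singleton clause (~b), b = 0.
From the singleton clause (~c), c = 0.
From the singleton clause (d), d = 1.
All clauses are satisfied.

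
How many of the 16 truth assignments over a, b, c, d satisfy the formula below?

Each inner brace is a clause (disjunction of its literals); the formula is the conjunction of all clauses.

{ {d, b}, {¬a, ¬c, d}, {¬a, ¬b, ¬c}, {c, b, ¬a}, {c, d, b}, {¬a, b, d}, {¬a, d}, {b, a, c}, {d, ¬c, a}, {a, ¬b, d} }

5

There are 2^4 = 16 truth assignments over (a, b, c, d).
Check each against the 10 clauses (columns in the order a, b, c, d):
  F F F F  ✗ fails (d ∨ b)
  F F F T  ✗ fails (b ∨ a ∨ c)
  F F T F  ✗ fails (d ∨ b)
  F F T T  ✓ satisfies all
  F T F F  ✗ fails (a ∨ ¬b ∨ d)
  F T F T  ✓ satisfies all
  F T T F  ✗ fails (d ∨ ¬c ∨ a)
  F T T T  ✓ satisfies all
  T F F F  ✗ fails (d ∨ b)
  T F F T  ✗ fails (c ∨ b ∨ ¬a)
  T F T F  ✗ fails (d ∨ b)
  T F T T  ✓ satisfies all
  T T F F  ✗ fails (¬a ∨ d)
  T T F T  ✓ satisfies all
  T T T F  ✗ fails (¬a ∨ ¬c ∨ d)
  T T T T  ✗ fails (¬a ∨ ¬b ∨ ¬c)
5 of the 16 rows are models.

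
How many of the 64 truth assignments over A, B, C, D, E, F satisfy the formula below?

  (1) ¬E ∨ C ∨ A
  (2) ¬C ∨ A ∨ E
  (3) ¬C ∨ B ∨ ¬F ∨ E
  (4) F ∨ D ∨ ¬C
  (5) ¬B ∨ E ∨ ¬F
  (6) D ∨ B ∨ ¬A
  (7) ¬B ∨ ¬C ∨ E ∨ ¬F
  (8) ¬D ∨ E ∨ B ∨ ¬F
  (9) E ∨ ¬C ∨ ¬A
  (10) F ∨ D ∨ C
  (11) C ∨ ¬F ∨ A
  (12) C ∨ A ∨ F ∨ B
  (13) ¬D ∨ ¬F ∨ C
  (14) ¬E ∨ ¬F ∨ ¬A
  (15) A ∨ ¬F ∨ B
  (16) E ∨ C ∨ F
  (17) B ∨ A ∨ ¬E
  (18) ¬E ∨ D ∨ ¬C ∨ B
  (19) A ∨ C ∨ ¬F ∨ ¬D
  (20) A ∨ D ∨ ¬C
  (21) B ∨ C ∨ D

There are 2^6 = 64 truth assignments over (A, B, C, D, E, F).
Split on E. With E = True, the clauses containing E are satisfied and ¬E drops from the rest; 6 of the 2^5 = 32 assignments to the other variables satisfy what remains.
With E = False, by the same count on the reduced clause set, 0 assignments work.
(One model: A=F, B=T, C=T, D=T, E=T, F=F.)
Total: 6 + 0 = 6.

6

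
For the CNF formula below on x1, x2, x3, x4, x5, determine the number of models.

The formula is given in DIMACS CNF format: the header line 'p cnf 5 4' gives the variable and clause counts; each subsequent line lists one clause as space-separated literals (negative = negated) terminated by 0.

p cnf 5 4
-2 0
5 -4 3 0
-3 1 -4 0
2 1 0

7

There are 2^5 = 32 truth assignments over (x1, x2, x3, x4, x5).
Split on x5. With x5 = True, the clauses containing x5 are satisfied and ¬x5 drops from the rest; 4 of the 2^4 = 16 assignments to the other variables satisfy what remains.
With x5 = False, by the same count on the reduced clause set, 3 assignments work.
Total: 4 + 3 = 7.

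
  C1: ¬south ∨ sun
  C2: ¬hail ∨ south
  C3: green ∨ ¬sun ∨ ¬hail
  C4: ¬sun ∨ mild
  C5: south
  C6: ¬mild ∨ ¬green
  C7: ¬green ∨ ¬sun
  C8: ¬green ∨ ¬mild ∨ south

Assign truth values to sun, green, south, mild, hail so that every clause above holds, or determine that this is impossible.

sun: True; green: False; south: True; mild: True; hail: False

(south) alone gives south = True.
(sun) alone gives sun = True.
(mild) alone gives mild = True.
(¬green) alone gives green = False.
(¬hail) alone gives hail = False.
This assignment satisfies each clause.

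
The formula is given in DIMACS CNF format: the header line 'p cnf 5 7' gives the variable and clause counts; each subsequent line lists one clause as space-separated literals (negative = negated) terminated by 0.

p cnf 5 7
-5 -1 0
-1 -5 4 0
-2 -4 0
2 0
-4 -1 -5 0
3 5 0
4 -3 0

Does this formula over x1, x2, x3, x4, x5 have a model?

From the singleton clause (x2), x2 = True.
From the singleton clause (¬x4), x4 = False.
From the singleton clause (¬x3), x3 = False.
From the singleton clause (x5), x5 = True.
From the singleton clause (¬x1), x1 = False.
Every clause now holds.
A satisfying assignment: x1: False; x2: True; x3: False; x4: False; x5: True.

Yes, satisfiable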